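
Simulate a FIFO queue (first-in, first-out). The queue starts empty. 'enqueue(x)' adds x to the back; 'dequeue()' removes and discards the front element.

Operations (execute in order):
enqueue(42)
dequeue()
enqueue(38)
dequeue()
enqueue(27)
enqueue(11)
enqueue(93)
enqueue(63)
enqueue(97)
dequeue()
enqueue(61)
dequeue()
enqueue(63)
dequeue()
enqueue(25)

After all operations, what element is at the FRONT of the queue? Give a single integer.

Answer: 63

Derivation:
enqueue(42): queue = [42]
dequeue(): queue = []
enqueue(38): queue = [38]
dequeue(): queue = []
enqueue(27): queue = [27]
enqueue(11): queue = [27, 11]
enqueue(93): queue = [27, 11, 93]
enqueue(63): queue = [27, 11, 93, 63]
enqueue(97): queue = [27, 11, 93, 63, 97]
dequeue(): queue = [11, 93, 63, 97]
enqueue(61): queue = [11, 93, 63, 97, 61]
dequeue(): queue = [93, 63, 97, 61]
enqueue(63): queue = [93, 63, 97, 61, 63]
dequeue(): queue = [63, 97, 61, 63]
enqueue(25): queue = [63, 97, 61, 63, 25]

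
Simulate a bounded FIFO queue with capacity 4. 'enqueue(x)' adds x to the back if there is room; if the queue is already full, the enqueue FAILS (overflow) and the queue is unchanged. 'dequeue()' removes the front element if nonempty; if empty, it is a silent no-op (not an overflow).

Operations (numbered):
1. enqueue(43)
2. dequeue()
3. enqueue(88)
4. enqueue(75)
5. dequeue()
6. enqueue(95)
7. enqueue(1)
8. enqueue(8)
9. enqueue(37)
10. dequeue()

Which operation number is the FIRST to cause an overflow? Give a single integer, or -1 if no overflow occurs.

1. enqueue(43): size=1
2. dequeue(): size=0
3. enqueue(88): size=1
4. enqueue(75): size=2
5. dequeue(): size=1
6. enqueue(95): size=2
7. enqueue(1): size=3
8. enqueue(8): size=4
9. enqueue(37): size=4=cap → OVERFLOW (fail)
10. dequeue(): size=3

Answer: 9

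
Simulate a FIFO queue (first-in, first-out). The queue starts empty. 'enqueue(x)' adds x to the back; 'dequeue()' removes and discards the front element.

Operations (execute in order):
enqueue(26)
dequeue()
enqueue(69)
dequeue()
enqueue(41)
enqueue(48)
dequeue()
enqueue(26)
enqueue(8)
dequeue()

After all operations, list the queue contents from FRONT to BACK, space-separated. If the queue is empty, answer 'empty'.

enqueue(26): [26]
dequeue(): []
enqueue(69): [69]
dequeue(): []
enqueue(41): [41]
enqueue(48): [41, 48]
dequeue(): [48]
enqueue(26): [48, 26]
enqueue(8): [48, 26, 8]
dequeue(): [26, 8]

Answer: 26 8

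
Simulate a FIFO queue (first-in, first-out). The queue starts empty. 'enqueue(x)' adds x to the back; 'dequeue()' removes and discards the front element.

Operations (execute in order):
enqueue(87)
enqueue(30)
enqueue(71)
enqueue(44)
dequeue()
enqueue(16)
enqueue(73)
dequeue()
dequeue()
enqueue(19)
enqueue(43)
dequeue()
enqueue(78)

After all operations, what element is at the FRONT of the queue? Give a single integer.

enqueue(87): queue = [87]
enqueue(30): queue = [87, 30]
enqueue(71): queue = [87, 30, 71]
enqueue(44): queue = [87, 30, 71, 44]
dequeue(): queue = [30, 71, 44]
enqueue(16): queue = [30, 71, 44, 16]
enqueue(73): queue = [30, 71, 44, 16, 73]
dequeue(): queue = [71, 44, 16, 73]
dequeue(): queue = [44, 16, 73]
enqueue(19): queue = [44, 16, 73, 19]
enqueue(43): queue = [44, 16, 73, 19, 43]
dequeue(): queue = [16, 73, 19, 43]
enqueue(78): queue = [16, 73, 19, 43, 78]

Answer: 16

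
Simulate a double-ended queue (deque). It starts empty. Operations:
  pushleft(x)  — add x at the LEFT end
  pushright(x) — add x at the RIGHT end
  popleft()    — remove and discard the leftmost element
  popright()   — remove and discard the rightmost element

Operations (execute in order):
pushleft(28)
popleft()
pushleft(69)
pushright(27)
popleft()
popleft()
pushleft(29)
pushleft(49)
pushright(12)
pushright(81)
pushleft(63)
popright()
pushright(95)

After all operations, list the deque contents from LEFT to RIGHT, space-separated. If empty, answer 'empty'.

pushleft(28): [28]
popleft(): []
pushleft(69): [69]
pushright(27): [69, 27]
popleft(): [27]
popleft(): []
pushleft(29): [29]
pushleft(49): [49, 29]
pushright(12): [49, 29, 12]
pushright(81): [49, 29, 12, 81]
pushleft(63): [63, 49, 29, 12, 81]
popright(): [63, 49, 29, 12]
pushright(95): [63, 49, 29, 12, 95]

Answer: 63 49 29 12 95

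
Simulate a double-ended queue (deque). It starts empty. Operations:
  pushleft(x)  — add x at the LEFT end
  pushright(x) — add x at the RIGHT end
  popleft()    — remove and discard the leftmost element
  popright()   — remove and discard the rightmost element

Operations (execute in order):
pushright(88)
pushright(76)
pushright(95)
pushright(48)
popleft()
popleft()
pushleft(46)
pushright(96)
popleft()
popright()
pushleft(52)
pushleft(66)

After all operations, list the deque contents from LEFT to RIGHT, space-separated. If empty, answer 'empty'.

pushright(88): [88]
pushright(76): [88, 76]
pushright(95): [88, 76, 95]
pushright(48): [88, 76, 95, 48]
popleft(): [76, 95, 48]
popleft(): [95, 48]
pushleft(46): [46, 95, 48]
pushright(96): [46, 95, 48, 96]
popleft(): [95, 48, 96]
popright(): [95, 48]
pushleft(52): [52, 95, 48]
pushleft(66): [66, 52, 95, 48]

Answer: 66 52 95 48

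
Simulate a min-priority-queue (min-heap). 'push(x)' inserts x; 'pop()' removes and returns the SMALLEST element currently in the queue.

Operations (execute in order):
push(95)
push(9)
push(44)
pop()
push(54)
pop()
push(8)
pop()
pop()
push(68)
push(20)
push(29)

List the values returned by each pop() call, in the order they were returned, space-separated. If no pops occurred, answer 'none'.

push(95): heap contents = [95]
push(9): heap contents = [9, 95]
push(44): heap contents = [9, 44, 95]
pop() → 9: heap contents = [44, 95]
push(54): heap contents = [44, 54, 95]
pop() → 44: heap contents = [54, 95]
push(8): heap contents = [8, 54, 95]
pop() → 8: heap contents = [54, 95]
pop() → 54: heap contents = [95]
push(68): heap contents = [68, 95]
push(20): heap contents = [20, 68, 95]
push(29): heap contents = [20, 29, 68, 95]

Answer: 9 44 8 54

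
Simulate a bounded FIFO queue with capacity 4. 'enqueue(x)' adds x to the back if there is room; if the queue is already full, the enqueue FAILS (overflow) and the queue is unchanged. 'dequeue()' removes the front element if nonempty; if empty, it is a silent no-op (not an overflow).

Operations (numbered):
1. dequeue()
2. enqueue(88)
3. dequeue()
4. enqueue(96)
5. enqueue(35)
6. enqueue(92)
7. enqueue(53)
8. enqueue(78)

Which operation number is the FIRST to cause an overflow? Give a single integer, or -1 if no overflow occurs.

Answer: 8

Derivation:
1. dequeue(): empty, no-op, size=0
2. enqueue(88): size=1
3. dequeue(): size=0
4. enqueue(96): size=1
5. enqueue(35): size=2
6. enqueue(92): size=3
7. enqueue(53): size=4
8. enqueue(78): size=4=cap → OVERFLOW (fail)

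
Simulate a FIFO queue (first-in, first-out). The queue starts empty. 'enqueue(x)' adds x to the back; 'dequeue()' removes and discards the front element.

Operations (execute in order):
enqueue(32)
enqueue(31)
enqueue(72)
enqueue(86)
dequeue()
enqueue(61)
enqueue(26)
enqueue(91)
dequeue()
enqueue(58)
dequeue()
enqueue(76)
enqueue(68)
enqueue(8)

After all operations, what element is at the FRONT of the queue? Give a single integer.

Answer: 86

Derivation:
enqueue(32): queue = [32]
enqueue(31): queue = [32, 31]
enqueue(72): queue = [32, 31, 72]
enqueue(86): queue = [32, 31, 72, 86]
dequeue(): queue = [31, 72, 86]
enqueue(61): queue = [31, 72, 86, 61]
enqueue(26): queue = [31, 72, 86, 61, 26]
enqueue(91): queue = [31, 72, 86, 61, 26, 91]
dequeue(): queue = [72, 86, 61, 26, 91]
enqueue(58): queue = [72, 86, 61, 26, 91, 58]
dequeue(): queue = [86, 61, 26, 91, 58]
enqueue(76): queue = [86, 61, 26, 91, 58, 76]
enqueue(68): queue = [86, 61, 26, 91, 58, 76, 68]
enqueue(8): queue = [86, 61, 26, 91, 58, 76, 68, 8]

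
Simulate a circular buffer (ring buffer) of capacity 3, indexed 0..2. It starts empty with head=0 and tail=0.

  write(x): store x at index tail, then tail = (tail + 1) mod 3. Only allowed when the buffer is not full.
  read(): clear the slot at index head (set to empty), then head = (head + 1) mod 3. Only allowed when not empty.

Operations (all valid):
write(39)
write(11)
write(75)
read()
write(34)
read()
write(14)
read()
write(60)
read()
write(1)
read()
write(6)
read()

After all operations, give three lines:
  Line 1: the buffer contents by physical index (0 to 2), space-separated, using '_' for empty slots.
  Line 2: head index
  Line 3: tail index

write(39): buf=[39 _ _], head=0, tail=1, size=1
write(11): buf=[39 11 _], head=0, tail=2, size=2
write(75): buf=[39 11 75], head=0, tail=0, size=3
read(): buf=[_ 11 75], head=1, tail=0, size=2
write(34): buf=[34 11 75], head=1, tail=1, size=3
read(): buf=[34 _ 75], head=2, tail=1, size=2
write(14): buf=[34 14 75], head=2, tail=2, size=3
read(): buf=[34 14 _], head=0, tail=2, size=2
write(60): buf=[34 14 60], head=0, tail=0, size=3
read(): buf=[_ 14 60], head=1, tail=0, size=2
write(1): buf=[1 14 60], head=1, tail=1, size=3
read(): buf=[1 _ 60], head=2, tail=1, size=2
write(6): buf=[1 6 60], head=2, tail=2, size=3
read(): buf=[1 6 _], head=0, tail=2, size=2

Answer: 1 6 _
0
2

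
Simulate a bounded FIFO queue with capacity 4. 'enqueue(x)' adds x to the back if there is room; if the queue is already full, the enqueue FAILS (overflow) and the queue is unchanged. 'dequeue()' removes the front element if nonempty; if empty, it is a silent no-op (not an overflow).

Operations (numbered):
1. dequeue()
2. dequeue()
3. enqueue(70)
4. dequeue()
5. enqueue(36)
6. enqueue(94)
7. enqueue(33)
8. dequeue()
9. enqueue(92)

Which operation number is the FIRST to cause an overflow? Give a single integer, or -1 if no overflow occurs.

1. dequeue(): empty, no-op, size=0
2. dequeue(): empty, no-op, size=0
3. enqueue(70): size=1
4. dequeue(): size=0
5. enqueue(36): size=1
6. enqueue(94): size=2
7. enqueue(33): size=3
8. dequeue(): size=2
9. enqueue(92): size=3

Answer: -1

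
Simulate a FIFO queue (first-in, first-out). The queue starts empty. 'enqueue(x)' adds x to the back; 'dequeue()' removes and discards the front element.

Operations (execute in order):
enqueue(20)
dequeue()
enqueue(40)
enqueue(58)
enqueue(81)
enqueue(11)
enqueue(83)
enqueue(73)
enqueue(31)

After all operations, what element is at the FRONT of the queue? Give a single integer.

enqueue(20): queue = [20]
dequeue(): queue = []
enqueue(40): queue = [40]
enqueue(58): queue = [40, 58]
enqueue(81): queue = [40, 58, 81]
enqueue(11): queue = [40, 58, 81, 11]
enqueue(83): queue = [40, 58, 81, 11, 83]
enqueue(73): queue = [40, 58, 81, 11, 83, 73]
enqueue(31): queue = [40, 58, 81, 11, 83, 73, 31]

Answer: 40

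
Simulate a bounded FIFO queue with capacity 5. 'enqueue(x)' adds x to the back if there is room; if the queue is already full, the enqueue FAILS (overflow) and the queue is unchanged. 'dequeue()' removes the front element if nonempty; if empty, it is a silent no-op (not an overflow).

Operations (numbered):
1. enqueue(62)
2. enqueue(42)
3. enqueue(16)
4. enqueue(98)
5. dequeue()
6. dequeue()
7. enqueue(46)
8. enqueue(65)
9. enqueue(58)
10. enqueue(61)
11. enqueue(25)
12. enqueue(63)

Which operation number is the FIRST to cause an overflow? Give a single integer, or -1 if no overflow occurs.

Answer: 10

Derivation:
1. enqueue(62): size=1
2. enqueue(42): size=2
3. enqueue(16): size=3
4. enqueue(98): size=4
5. dequeue(): size=3
6. dequeue(): size=2
7. enqueue(46): size=3
8. enqueue(65): size=4
9. enqueue(58): size=5
10. enqueue(61): size=5=cap → OVERFLOW (fail)
11. enqueue(25): size=5=cap → OVERFLOW (fail)
12. enqueue(63): size=5=cap → OVERFLOW (fail)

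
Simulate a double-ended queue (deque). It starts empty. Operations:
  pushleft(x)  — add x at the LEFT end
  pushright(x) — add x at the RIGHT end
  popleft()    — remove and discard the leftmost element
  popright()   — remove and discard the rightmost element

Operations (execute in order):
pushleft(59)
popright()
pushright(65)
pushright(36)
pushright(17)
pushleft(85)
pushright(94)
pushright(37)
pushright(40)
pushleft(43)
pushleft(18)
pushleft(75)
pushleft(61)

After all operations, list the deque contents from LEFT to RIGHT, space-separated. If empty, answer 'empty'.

Answer: 61 75 18 43 85 65 36 17 94 37 40

Derivation:
pushleft(59): [59]
popright(): []
pushright(65): [65]
pushright(36): [65, 36]
pushright(17): [65, 36, 17]
pushleft(85): [85, 65, 36, 17]
pushright(94): [85, 65, 36, 17, 94]
pushright(37): [85, 65, 36, 17, 94, 37]
pushright(40): [85, 65, 36, 17, 94, 37, 40]
pushleft(43): [43, 85, 65, 36, 17, 94, 37, 40]
pushleft(18): [18, 43, 85, 65, 36, 17, 94, 37, 40]
pushleft(75): [75, 18, 43, 85, 65, 36, 17, 94, 37, 40]
pushleft(61): [61, 75, 18, 43, 85, 65, 36, 17, 94, 37, 40]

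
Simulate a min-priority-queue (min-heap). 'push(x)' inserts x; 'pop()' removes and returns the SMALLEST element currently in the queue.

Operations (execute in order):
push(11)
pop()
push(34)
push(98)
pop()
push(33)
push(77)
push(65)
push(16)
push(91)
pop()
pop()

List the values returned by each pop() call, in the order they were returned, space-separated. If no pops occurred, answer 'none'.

Answer: 11 34 16 33

Derivation:
push(11): heap contents = [11]
pop() → 11: heap contents = []
push(34): heap contents = [34]
push(98): heap contents = [34, 98]
pop() → 34: heap contents = [98]
push(33): heap contents = [33, 98]
push(77): heap contents = [33, 77, 98]
push(65): heap contents = [33, 65, 77, 98]
push(16): heap contents = [16, 33, 65, 77, 98]
push(91): heap contents = [16, 33, 65, 77, 91, 98]
pop() → 16: heap contents = [33, 65, 77, 91, 98]
pop() → 33: heap contents = [65, 77, 91, 98]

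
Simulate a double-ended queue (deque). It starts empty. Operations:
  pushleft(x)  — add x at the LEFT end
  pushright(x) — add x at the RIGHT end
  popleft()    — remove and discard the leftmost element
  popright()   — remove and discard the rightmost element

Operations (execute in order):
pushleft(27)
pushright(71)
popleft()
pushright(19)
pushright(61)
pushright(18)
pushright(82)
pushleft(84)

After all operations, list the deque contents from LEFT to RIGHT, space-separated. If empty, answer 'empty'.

Answer: 84 71 19 61 18 82

Derivation:
pushleft(27): [27]
pushright(71): [27, 71]
popleft(): [71]
pushright(19): [71, 19]
pushright(61): [71, 19, 61]
pushright(18): [71, 19, 61, 18]
pushright(82): [71, 19, 61, 18, 82]
pushleft(84): [84, 71, 19, 61, 18, 82]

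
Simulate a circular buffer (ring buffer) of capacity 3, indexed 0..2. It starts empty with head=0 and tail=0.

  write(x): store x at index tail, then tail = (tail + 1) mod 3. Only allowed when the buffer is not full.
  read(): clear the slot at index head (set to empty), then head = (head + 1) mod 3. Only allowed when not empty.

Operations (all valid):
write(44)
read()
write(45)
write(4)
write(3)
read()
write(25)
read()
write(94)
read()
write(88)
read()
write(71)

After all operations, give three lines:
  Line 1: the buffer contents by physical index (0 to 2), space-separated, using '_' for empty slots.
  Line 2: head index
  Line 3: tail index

Answer: 88 71 94
2
2

Derivation:
write(44): buf=[44 _ _], head=0, tail=1, size=1
read(): buf=[_ _ _], head=1, tail=1, size=0
write(45): buf=[_ 45 _], head=1, tail=2, size=1
write(4): buf=[_ 45 4], head=1, tail=0, size=2
write(3): buf=[3 45 4], head=1, tail=1, size=3
read(): buf=[3 _ 4], head=2, tail=1, size=2
write(25): buf=[3 25 4], head=2, tail=2, size=3
read(): buf=[3 25 _], head=0, tail=2, size=2
write(94): buf=[3 25 94], head=0, tail=0, size=3
read(): buf=[_ 25 94], head=1, tail=0, size=2
write(88): buf=[88 25 94], head=1, tail=1, size=3
read(): buf=[88 _ 94], head=2, tail=1, size=2
write(71): buf=[88 71 94], head=2, tail=2, size=3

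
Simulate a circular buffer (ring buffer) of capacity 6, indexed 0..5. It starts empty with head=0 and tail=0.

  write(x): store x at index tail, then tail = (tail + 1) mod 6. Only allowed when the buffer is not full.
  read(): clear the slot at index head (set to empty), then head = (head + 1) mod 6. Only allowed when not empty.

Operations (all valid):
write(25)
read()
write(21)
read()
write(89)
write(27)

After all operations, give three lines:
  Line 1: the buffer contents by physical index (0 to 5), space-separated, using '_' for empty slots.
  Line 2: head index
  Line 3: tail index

write(25): buf=[25 _ _ _ _ _], head=0, tail=1, size=1
read(): buf=[_ _ _ _ _ _], head=1, tail=1, size=0
write(21): buf=[_ 21 _ _ _ _], head=1, tail=2, size=1
read(): buf=[_ _ _ _ _ _], head=2, tail=2, size=0
write(89): buf=[_ _ 89 _ _ _], head=2, tail=3, size=1
write(27): buf=[_ _ 89 27 _ _], head=2, tail=4, size=2

Answer: _ _ 89 27 _ _
2
4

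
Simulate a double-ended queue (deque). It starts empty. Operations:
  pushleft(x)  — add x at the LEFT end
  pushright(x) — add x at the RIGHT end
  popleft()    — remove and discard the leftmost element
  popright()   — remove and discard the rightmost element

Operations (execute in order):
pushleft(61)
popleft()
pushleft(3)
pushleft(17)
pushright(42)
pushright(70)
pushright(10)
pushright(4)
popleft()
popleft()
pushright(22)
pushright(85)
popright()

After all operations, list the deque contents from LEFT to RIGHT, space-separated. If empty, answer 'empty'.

pushleft(61): [61]
popleft(): []
pushleft(3): [3]
pushleft(17): [17, 3]
pushright(42): [17, 3, 42]
pushright(70): [17, 3, 42, 70]
pushright(10): [17, 3, 42, 70, 10]
pushright(4): [17, 3, 42, 70, 10, 4]
popleft(): [3, 42, 70, 10, 4]
popleft(): [42, 70, 10, 4]
pushright(22): [42, 70, 10, 4, 22]
pushright(85): [42, 70, 10, 4, 22, 85]
popright(): [42, 70, 10, 4, 22]

Answer: 42 70 10 4 22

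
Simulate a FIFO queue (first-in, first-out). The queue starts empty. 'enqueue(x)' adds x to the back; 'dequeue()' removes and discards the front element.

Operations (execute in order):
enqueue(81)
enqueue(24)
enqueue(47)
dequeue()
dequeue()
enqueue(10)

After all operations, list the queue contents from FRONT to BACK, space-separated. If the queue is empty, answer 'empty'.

enqueue(81): [81]
enqueue(24): [81, 24]
enqueue(47): [81, 24, 47]
dequeue(): [24, 47]
dequeue(): [47]
enqueue(10): [47, 10]

Answer: 47 10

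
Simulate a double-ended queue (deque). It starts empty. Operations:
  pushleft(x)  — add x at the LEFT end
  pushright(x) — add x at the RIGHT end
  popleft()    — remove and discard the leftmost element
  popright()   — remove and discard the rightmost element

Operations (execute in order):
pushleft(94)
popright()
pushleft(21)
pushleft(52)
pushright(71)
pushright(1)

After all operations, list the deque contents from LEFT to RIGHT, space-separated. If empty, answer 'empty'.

Answer: 52 21 71 1

Derivation:
pushleft(94): [94]
popright(): []
pushleft(21): [21]
pushleft(52): [52, 21]
pushright(71): [52, 21, 71]
pushright(1): [52, 21, 71, 1]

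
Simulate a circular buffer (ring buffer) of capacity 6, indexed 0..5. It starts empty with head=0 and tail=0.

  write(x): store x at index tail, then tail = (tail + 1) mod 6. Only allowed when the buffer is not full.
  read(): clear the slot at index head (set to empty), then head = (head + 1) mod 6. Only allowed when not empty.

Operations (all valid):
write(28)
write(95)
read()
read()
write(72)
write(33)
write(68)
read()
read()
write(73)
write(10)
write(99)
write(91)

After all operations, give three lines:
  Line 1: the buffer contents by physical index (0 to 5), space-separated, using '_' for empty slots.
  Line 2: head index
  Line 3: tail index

write(28): buf=[28 _ _ _ _ _], head=0, tail=1, size=1
write(95): buf=[28 95 _ _ _ _], head=0, tail=2, size=2
read(): buf=[_ 95 _ _ _ _], head=1, tail=2, size=1
read(): buf=[_ _ _ _ _ _], head=2, tail=2, size=0
write(72): buf=[_ _ 72 _ _ _], head=2, tail=3, size=1
write(33): buf=[_ _ 72 33 _ _], head=2, tail=4, size=2
write(68): buf=[_ _ 72 33 68 _], head=2, tail=5, size=3
read(): buf=[_ _ _ 33 68 _], head=3, tail=5, size=2
read(): buf=[_ _ _ _ 68 _], head=4, tail=5, size=1
write(73): buf=[_ _ _ _ 68 73], head=4, tail=0, size=2
write(10): buf=[10 _ _ _ 68 73], head=4, tail=1, size=3
write(99): buf=[10 99 _ _ 68 73], head=4, tail=2, size=4
write(91): buf=[10 99 91 _ 68 73], head=4, tail=3, size=5

Answer: 10 99 91 _ 68 73
4
3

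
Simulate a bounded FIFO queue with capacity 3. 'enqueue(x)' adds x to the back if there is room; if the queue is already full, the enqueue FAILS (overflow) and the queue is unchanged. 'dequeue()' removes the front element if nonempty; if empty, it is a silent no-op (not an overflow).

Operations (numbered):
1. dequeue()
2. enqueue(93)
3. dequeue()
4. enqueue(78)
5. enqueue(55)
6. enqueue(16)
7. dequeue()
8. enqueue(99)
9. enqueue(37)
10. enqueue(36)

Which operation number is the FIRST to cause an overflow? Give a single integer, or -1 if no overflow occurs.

Answer: 9

Derivation:
1. dequeue(): empty, no-op, size=0
2. enqueue(93): size=1
3. dequeue(): size=0
4. enqueue(78): size=1
5. enqueue(55): size=2
6. enqueue(16): size=3
7. dequeue(): size=2
8. enqueue(99): size=3
9. enqueue(37): size=3=cap → OVERFLOW (fail)
10. enqueue(36): size=3=cap → OVERFLOW (fail)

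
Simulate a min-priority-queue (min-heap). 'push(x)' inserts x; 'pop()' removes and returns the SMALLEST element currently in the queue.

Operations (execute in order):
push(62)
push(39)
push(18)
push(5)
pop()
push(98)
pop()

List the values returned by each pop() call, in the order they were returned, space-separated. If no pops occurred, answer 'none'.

Answer: 5 18

Derivation:
push(62): heap contents = [62]
push(39): heap contents = [39, 62]
push(18): heap contents = [18, 39, 62]
push(5): heap contents = [5, 18, 39, 62]
pop() → 5: heap contents = [18, 39, 62]
push(98): heap contents = [18, 39, 62, 98]
pop() → 18: heap contents = [39, 62, 98]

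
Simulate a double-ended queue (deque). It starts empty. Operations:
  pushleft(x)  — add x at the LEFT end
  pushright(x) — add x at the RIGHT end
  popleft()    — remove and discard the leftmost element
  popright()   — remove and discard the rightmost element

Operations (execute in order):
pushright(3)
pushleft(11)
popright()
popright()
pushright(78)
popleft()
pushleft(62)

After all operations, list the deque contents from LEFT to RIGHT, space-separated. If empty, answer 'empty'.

Answer: 62

Derivation:
pushright(3): [3]
pushleft(11): [11, 3]
popright(): [11]
popright(): []
pushright(78): [78]
popleft(): []
pushleft(62): [62]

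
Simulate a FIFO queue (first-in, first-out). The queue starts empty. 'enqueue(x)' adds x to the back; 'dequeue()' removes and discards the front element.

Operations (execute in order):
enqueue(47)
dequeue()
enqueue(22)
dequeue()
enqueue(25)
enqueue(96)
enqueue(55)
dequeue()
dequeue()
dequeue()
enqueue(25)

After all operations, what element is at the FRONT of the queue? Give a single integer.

Answer: 25

Derivation:
enqueue(47): queue = [47]
dequeue(): queue = []
enqueue(22): queue = [22]
dequeue(): queue = []
enqueue(25): queue = [25]
enqueue(96): queue = [25, 96]
enqueue(55): queue = [25, 96, 55]
dequeue(): queue = [96, 55]
dequeue(): queue = [55]
dequeue(): queue = []
enqueue(25): queue = [25]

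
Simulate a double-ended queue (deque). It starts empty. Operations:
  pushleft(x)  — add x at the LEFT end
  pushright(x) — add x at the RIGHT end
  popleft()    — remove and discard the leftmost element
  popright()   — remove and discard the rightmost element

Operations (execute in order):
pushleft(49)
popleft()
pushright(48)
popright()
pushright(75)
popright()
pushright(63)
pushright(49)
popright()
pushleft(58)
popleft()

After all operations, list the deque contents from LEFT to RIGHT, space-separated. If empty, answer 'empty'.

pushleft(49): [49]
popleft(): []
pushright(48): [48]
popright(): []
pushright(75): [75]
popright(): []
pushright(63): [63]
pushright(49): [63, 49]
popright(): [63]
pushleft(58): [58, 63]
popleft(): [63]

Answer: 63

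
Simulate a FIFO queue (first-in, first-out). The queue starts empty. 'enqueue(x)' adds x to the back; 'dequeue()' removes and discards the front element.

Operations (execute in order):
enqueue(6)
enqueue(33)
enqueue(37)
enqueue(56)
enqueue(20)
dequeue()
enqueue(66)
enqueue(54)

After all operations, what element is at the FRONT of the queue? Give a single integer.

Answer: 33

Derivation:
enqueue(6): queue = [6]
enqueue(33): queue = [6, 33]
enqueue(37): queue = [6, 33, 37]
enqueue(56): queue = [6, 33, 37, 56]
enqueue(20): queue = [6, 33, 37, 56, 20]
dequeue(): queue = [33, 37, 56, 20]
enqueue(66): queue = [33, 37, 56, 20, 66]
enqueue(54): queue = [33, 37, 56, 20, 66, 54]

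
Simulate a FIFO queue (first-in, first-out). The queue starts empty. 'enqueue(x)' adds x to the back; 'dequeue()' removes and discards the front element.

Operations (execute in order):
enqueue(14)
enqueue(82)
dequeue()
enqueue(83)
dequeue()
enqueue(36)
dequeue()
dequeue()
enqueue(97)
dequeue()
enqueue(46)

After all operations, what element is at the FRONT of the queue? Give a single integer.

Answer: 46

Derivation:
enqueue(14): queue = [14]
enqueue(82): queue = [14, 82]
dequeue(): queue = [82]
enqueue(83): queue = [82, 83]
dequeue(): queue = [83]
enqueue(36): queue = [83, 36]
dequeue(): queue = [36]
dequeue(): queue = []
enqueue(97): queue = [97]
dequeue(): queue = []
enqueue(46): queue = [46]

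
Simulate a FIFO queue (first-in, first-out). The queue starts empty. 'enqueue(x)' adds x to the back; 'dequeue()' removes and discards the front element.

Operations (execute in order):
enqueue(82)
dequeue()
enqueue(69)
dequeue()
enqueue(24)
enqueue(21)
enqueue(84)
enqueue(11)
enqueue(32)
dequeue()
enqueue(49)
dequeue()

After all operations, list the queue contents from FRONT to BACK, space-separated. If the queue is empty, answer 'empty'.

Answer: 84 11 32 49

Derivation:
enqueue(82): [82]
dequeue(): []
enqueue(69): [69]
dequeue(): []
enqueue(24): [24]
enqueue(21): [24, 21]
enqueue(84): [24, 21, 84]
enqueue(11): [24, 21, 84, 11]
enqueue(32): [24, 21, 84, 11, 32]
dequeue(): [21, 84, 11, 32]
enqueue(49): [21, 84, 11, 32, 49]
dequeue(): [84, 11, 32, 49]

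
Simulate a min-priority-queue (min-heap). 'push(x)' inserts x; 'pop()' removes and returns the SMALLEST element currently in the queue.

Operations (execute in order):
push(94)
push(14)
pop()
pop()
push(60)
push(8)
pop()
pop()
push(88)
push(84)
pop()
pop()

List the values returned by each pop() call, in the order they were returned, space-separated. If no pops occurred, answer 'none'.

push(94): heap contents = [94]
push(14): heap contents = [14, 94]
pop() → 14: heap contents = [94]
pop() → 94: heap contents = []
push(60): heap contents = [60]
push(8): heap contents = [8, 60]
pop() → 8: heap contents = [60]
pop() → 60: heap contents = []
push(88): heap contents = [88]
push(84): heap contents = [84, 88]
pop() → 84: heap contents = [88]
pop() → 88: heap contents = []

Answer: 14 94 8 60 84 88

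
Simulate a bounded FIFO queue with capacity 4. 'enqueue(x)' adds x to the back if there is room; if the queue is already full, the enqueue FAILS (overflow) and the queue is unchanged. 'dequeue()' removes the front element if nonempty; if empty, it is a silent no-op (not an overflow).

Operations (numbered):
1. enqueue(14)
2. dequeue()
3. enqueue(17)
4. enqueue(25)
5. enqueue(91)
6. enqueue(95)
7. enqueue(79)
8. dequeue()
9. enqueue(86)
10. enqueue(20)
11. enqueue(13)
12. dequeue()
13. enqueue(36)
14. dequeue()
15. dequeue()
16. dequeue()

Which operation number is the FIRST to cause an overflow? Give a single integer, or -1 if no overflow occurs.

Answer: 7

Derivation:
1. enqueue(14): size=1
2. dequeue(): size=0
3. enqueue(17): size=1
4. enqueue(25): size=2
5. enqueue(91): size=3
6. enqueue(95): size=4
7. enqueue(79): size=4=cap → OVERFLOW (fail)
8. dequeue(): size=3
9. enqueue(86): size=4
10. enqueue(20): size=4=cap → OVERFLOW (fail)
11. enqueue(13): size=4=cap → OVERFLOW (fail)
12. dequeue(): size=3
13. enqueue(36): size=4
14. dequeue(): size=3
15. dequeue(): size=2
16. dequeue(): size=1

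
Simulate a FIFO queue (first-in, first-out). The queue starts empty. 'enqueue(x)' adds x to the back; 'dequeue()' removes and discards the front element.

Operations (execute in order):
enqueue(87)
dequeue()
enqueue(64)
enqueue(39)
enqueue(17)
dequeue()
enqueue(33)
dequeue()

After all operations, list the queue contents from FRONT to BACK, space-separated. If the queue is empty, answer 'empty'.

enqueue(87): [87]
dequeue(): []
enqueue(64): [64]
enqueue(39): [64, 39]
enqueue(17): [64, 39, 17]
dequeue(): [39, 17]
enqueue(33): [39, 17, 33]
dequeue(): [17, 33]

Answer: 17 33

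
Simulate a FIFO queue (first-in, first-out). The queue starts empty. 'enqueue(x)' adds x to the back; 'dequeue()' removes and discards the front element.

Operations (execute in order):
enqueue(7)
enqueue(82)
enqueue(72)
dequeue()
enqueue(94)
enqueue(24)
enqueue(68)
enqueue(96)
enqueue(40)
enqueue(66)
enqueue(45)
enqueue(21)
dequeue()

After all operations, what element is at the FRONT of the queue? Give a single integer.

enqueue(7): queue = [7]
enqueue(82): queue = [7, 82]
enqueue(72): queue = [7, 82, 72]
dequeue(): queue = [82, 72]
enqueue(94): queue = [82, 72, 94]
enqueue(24): queue = [82, 72, 94, 24]
enqueue(68): queue = [82, 72, 94, 24, 68]
enqueue(96): queue = [82, 72, 94, 24, 68, 96]
enqueue(40): queue = [82, 72, 94, 24, 68, 96, 40]
enqueue(66): queue = [82, 72, 94, 24, 68, 96, 40, 66]
enqueue(45): queue = [82, 72, 94, 24, 68, 96, 40, 66, 45]
enqueue(21): queue = [82, 72, 94, 24, 68, 96, 40, 66, 45, 21]
dequeue(): queue = [72, 94, 24, 68, 96, 40, 66, 45, 21]

Answer: 72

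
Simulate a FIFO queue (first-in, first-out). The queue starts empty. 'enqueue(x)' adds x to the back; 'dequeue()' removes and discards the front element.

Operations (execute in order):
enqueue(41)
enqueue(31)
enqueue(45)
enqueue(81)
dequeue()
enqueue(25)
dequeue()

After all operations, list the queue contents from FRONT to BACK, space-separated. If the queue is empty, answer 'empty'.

Answer: 45 81 25

Derivation:
enqueue(41): [41]
enqueue(31): [41, 31]
enqueue(45): [41, 31, 45]
enqueue(81): [41, 31, 45, 81]
dequeue(): [31, 45, 81]
enqueue(25): [31, 45, 81, 25]
dequeue(): [45, 81, 25]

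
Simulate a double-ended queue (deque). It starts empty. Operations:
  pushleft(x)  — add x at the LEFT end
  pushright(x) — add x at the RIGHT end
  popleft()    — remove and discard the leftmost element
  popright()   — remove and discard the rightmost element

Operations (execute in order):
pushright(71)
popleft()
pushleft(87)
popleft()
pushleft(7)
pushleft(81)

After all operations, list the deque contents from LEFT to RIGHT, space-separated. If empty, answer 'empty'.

pushright(71): [71]
popleft(): []
pushleft(87): [87]
popleft(): []
pushleft(7): [7]
pushleft(81): [81, 7]

Answer: 81 7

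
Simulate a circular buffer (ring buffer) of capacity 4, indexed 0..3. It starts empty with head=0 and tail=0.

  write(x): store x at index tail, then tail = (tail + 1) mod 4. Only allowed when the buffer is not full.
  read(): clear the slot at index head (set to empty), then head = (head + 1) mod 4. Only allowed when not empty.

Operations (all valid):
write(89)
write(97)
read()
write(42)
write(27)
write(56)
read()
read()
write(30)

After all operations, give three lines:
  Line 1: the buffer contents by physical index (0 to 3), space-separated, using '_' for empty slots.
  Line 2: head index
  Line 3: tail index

Answer: 56 30 _ 27
3
2

Derivation:
write(89): buf=[89 _ _ _], head=0, tail=1, size=1
write(97): buf=[89 97 _ _], head=0, tail=2, size=2
read(): buf=[_ 97 _ _], head=1, tail=2, size=1
write(42): buf=[_ 97 42 _], head=1, tail=3, size=2
write(27): buf=[_ 97 42 27], head=1, tail=0, size=3
write(56): buf=[56 97 42 27], head=1, tail=1, size=4
read(): buf=[56 _ 42 27], head=2, tail=1, size=3
read(): buf=[56 _ _ 27], head=3, tail=1, size=2
write(30): buf=[56 30 _ 27], head=3, tail=2, size=3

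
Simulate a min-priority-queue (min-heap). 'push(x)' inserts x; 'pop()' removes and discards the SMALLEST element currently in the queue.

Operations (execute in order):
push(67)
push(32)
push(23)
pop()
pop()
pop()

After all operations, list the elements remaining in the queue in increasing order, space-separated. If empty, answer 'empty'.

push(67): heap contents = [67]
push(32): heap contents = [32, 67]
push(23): heap contents = [23, 32, 67]
pop() → 23: heap contents = [32, 67]
pop() → 32: heap contents = [67]
pop() → 67: heap contents = []

Answer: empty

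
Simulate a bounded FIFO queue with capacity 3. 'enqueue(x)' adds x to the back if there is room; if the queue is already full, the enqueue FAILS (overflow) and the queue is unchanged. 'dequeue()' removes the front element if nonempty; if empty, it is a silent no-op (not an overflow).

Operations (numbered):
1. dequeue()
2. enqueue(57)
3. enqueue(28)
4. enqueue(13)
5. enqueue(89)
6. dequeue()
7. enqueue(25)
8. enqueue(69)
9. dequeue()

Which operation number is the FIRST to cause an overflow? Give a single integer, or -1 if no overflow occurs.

Answer: 5

Derivation:
1. dequeue(): empty, no-op, size=0
2. enqueue(57): size=1
3. enqueue(28): size=2
4. enqueue(13): size=3
5. enqueue(89): size=3=cap → OVERFLOW (fail)
6. dequeue(): size=2
7. enqueue(25): size=3
8. enqueue(69): size=3=cap → OVERFLOW (fail)
9. dequeue(): size=2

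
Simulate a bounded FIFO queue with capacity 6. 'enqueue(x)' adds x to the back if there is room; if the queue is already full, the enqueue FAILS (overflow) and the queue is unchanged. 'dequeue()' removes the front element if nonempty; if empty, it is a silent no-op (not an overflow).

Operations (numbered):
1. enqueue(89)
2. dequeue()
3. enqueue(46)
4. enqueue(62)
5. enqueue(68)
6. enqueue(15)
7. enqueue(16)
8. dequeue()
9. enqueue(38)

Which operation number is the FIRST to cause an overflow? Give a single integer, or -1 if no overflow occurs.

Answer: -1

Derivation:
1. enqueue(89): size=1
2. dequeue(): size=0
3. enqueue(46): size=1
4. enqueue(62): size=2
5. enqueue(68): size=3
6. enqueue(15): size=4
7. enqueue(16): size=5
8. dequeue(): size=4
9. enqueue(38): size=5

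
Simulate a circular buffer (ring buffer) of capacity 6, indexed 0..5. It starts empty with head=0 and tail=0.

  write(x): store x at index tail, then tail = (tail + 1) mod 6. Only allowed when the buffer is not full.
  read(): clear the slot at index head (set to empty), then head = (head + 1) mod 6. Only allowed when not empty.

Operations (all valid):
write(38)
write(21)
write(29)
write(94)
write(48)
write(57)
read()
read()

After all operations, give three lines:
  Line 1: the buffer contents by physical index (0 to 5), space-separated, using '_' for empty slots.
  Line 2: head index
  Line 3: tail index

write(38): buf=[38 _ _ _ _ _], head=0, tail=1, size=1
write(21): buf=[38 21 _ _ _ _], head=0, tail=2, size=2
write(29): buf=[38 21 29 _ _ _], head=0, tail=3, size=3
write(94): buf=[38 21 29 94 _ _], head=0, tail=4, size=4
write(48): buf=[38 21 29 94 48 _], head=0, tail=5, size=5
write(57): buf=[38 21 29 94 48 57], head=0, tail=0, size=6
read(): buf=[_ 21 29 94 48 57], head=1, tail=0, size=5
read(): buf=[_ _ 29 94 48 57], head=2, tail=0, size=4

Answer: _ _ 29 94 48 57
2
0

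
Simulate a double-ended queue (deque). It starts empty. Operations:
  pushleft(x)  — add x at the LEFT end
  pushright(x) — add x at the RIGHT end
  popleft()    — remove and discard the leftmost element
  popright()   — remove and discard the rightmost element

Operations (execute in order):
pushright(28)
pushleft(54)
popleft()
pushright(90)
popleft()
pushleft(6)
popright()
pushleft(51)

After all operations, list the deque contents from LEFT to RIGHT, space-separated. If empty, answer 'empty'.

pushright(28): [28]
pushleft(54): [54, 28]
popleft(): [28]
pushright(90): [28, 90]
popleft(): [90]
pushleft(6): [6, 90]
popright(): [6]
pushleft(51): [51, 6]

Answer: 51 6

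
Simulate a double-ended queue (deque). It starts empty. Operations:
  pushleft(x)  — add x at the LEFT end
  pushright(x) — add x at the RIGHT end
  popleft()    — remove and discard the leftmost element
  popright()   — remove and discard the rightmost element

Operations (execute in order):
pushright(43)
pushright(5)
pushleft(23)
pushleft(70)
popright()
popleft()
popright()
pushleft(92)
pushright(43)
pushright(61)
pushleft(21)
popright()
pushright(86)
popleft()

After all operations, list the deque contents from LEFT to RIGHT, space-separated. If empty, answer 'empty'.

Answer: 92 23 43 86

Derivation:
pushright(43): [43]
pushright(5): [43, 5]
pushleft(23): [23, 43, 5]
pushleft(70): [70, 23, 43, 5]
popright(): [70, 23, 43]
popleft(): [23, 43]
popright(): [23]
pushleft(92): [92, 23]
pushright(43): [92, 23, 43]
pushright(61): [92, 23, 43, 61]
pushleft(21): [21, 92, 23, 43, 61]
popright(): [21, 92, 23, 43]
pushright(86): [21, 92, 23, 43, 86]
popleft(): [92, 23, 43, 86]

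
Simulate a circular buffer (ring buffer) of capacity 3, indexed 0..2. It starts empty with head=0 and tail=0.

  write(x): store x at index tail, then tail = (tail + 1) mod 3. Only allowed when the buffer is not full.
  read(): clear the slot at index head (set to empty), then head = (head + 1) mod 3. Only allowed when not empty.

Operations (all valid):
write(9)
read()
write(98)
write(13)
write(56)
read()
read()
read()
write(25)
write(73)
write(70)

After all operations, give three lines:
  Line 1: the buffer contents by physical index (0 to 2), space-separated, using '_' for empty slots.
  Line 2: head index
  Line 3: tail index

Answer: 70 25 73
1
1

Derivation:
write(9): buf=[9 _ _], head=0, tail=1, size=1
read(): buf=[_ _ _], head=1, tail=1, size=0
write(98): buf=[_ 98 _], head=1, tail=2, size=1
write(13): buf=[_ 98 13], head=1, tail=0, size=2
write(56): buf=[56 98 13], head=1, tail=1, size=3
read(): buf=[56 _ 13], head=2, tail=1, size=2
read(): buf=[56 _ _], head=0, tail=1, size=1
read(): buf=[_ _ _], head=1, tail=1, size=0
write(25): buf=[_ 25 _], head=1, tail=2, size=1
write(73): buf=[_ 25 73], head=1, tail=0, size=2
write(70): buf=[70 25 73], head=1, tail=1, size=3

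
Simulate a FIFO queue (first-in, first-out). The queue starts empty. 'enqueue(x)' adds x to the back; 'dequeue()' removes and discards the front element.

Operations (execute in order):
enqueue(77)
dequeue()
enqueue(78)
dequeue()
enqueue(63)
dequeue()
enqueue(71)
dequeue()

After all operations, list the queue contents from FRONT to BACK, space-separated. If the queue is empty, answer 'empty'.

Answer: empty

Derivation:
enqueue(77): [77]
dequeue(): []
enqueue(78): [78]
dequeue(): []
enqueue(63): [63]
dequeue(): []
enqueue(71): [71]
dequeue(): []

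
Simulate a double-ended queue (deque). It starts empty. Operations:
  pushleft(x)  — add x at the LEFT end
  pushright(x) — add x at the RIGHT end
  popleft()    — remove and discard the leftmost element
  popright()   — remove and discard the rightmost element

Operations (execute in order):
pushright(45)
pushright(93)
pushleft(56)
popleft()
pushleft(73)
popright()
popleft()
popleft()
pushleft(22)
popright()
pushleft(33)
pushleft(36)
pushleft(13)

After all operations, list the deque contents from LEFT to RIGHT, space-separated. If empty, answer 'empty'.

Answer: 13 36 33

Derivation:
pushright(45): [45]
pushright(93): [45, 93]
pushleft(56): [56, 45, 93]
popleft(): [45, 93]
pushleft(73): [73, 45, 93]
popright(): [73, 45]
popleft(): [45]
popleft(): []
pushleft(22): [22]
popright(): []
pushleft(33): [33]
pushleft(36): [36, 33]
pushleft(13): [13, 36, 33]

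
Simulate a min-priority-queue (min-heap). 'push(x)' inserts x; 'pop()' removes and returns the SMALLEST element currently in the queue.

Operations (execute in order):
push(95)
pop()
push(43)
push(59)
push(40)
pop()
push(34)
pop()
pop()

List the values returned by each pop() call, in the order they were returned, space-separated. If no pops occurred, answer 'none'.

Answer: 95 40 34 43

Derivation:
push(95): heap contents = [95]
pop() → 95: heap contents = []
push(43): heap contents = [43]
push(59): heap contents = [43, 59]
push(40): heap contents = [40, 43, 59]
pop() → 40: heap contents = [43, 59]
push(34): heap contents = [34, 43, 59]
pop() → 34: heap contents = [43, 59]
pop() → 43: heap contents = [59]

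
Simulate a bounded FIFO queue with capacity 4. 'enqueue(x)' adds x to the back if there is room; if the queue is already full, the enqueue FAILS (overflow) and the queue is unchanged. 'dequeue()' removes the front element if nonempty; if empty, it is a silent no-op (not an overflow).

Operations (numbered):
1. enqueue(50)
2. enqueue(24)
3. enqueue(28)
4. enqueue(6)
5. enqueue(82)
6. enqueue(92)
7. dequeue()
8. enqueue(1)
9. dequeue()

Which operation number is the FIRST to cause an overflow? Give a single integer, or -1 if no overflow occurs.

1. enqueue(50): size=1
2. enqueue(24): size=2
3. enqueue(28): size=3
4. enqueue(6): size=4
5. enqueue(82): size=4=cap → OVERFLOW (fail)
6. enqueue(92): size=4=cap → OVERFLOW (fail)
7. dequeue(): size=3
8. enqueue(1): size=4
9. dequeue(): size=3

Answer: 5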